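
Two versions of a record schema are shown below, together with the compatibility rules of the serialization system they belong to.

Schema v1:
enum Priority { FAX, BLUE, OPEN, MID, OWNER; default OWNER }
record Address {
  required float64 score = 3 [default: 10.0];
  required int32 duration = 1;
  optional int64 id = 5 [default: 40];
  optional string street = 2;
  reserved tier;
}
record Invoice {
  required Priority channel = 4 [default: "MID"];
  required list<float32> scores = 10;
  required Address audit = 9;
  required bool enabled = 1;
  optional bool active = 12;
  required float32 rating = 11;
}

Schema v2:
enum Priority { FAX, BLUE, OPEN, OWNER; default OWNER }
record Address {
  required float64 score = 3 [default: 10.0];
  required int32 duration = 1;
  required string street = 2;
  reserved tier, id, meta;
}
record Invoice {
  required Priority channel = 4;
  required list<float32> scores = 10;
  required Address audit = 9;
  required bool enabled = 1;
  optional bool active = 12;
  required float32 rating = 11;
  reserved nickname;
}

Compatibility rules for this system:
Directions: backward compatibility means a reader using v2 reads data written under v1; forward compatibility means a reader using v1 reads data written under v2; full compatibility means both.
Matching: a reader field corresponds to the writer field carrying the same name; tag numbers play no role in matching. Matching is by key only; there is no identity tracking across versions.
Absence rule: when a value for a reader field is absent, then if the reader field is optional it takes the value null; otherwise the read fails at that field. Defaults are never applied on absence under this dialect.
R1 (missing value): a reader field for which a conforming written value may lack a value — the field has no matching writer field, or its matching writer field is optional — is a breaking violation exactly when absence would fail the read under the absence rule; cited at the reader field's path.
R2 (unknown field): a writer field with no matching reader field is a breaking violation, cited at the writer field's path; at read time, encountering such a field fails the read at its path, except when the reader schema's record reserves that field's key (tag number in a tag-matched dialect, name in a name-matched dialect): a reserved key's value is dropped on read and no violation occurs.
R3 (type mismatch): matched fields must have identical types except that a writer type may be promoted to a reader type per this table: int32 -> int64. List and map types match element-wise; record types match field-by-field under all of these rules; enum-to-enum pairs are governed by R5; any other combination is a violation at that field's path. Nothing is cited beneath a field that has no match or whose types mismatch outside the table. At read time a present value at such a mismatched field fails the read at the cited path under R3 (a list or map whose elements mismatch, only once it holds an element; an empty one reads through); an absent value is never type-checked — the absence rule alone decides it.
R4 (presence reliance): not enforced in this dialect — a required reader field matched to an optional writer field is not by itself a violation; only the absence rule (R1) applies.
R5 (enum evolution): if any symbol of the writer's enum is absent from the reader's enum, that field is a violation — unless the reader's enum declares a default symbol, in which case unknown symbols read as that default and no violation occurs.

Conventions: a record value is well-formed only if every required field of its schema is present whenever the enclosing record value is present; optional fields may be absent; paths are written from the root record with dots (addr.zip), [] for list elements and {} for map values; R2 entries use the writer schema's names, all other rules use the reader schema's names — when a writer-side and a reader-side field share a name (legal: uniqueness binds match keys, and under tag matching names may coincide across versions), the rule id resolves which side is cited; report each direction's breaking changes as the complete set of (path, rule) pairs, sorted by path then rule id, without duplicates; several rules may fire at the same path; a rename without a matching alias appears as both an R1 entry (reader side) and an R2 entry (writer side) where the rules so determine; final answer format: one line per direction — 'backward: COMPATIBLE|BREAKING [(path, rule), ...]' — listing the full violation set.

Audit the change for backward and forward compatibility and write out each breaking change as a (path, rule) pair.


backward: BREAKING [(audit.street, R1)]; forward: COMPATIBLE []

arrows below run writer -> reader for Invoice
backward pass over Invoice, reader schema v2, writer schema v1:
  channel <- channel (Priority -> Priority, writer required)
  scores <- scores (list<float32> -> list<float32>, writer required)
  audit <- audit (Address -> Address, writer required)
  enabled <- enabled (bool -> bool, writer required)
  active <- active (bool -> bool, writer optional)
  rating <- rating (float32 -> float32, writer required)
  audit.score <- audit.score (float64 -> float64, writer required)
  audit.duration <- audit.duration (int32 -> int32, writer required)
  audit.street <- audit.street (string -> string, writer optional)
  writer field audit.id has no reader counterpart
  R1 fires at audit.street
  => backward verdict for Invoice: BREAKING, 1 violation(s)
forward pass over Invoice, reader schema v1, writer schema v2:
  channel <- channel (Priority -> Priority, writer required)
  scores <- scores (list<float32> -> list<float32>, writer required)
  audit <- audit (Address -> Address, writer required)
  enabled <- enabled (bool -> bool, writer required)
  active <- active (bool -> bool, writer optional)
  rating <- rating (float32 -> float32, writer required)
  audit.score <- audit.score (float64 -> float64, writer required)
  audit.duration <- audit.duration (int32 -> int32, writer required)
  audit.id has no writer counterpart
  audit.street <- audit.street (string -> string, writer required)
  nothing fires on Invoice: forward is COMPATIBLE


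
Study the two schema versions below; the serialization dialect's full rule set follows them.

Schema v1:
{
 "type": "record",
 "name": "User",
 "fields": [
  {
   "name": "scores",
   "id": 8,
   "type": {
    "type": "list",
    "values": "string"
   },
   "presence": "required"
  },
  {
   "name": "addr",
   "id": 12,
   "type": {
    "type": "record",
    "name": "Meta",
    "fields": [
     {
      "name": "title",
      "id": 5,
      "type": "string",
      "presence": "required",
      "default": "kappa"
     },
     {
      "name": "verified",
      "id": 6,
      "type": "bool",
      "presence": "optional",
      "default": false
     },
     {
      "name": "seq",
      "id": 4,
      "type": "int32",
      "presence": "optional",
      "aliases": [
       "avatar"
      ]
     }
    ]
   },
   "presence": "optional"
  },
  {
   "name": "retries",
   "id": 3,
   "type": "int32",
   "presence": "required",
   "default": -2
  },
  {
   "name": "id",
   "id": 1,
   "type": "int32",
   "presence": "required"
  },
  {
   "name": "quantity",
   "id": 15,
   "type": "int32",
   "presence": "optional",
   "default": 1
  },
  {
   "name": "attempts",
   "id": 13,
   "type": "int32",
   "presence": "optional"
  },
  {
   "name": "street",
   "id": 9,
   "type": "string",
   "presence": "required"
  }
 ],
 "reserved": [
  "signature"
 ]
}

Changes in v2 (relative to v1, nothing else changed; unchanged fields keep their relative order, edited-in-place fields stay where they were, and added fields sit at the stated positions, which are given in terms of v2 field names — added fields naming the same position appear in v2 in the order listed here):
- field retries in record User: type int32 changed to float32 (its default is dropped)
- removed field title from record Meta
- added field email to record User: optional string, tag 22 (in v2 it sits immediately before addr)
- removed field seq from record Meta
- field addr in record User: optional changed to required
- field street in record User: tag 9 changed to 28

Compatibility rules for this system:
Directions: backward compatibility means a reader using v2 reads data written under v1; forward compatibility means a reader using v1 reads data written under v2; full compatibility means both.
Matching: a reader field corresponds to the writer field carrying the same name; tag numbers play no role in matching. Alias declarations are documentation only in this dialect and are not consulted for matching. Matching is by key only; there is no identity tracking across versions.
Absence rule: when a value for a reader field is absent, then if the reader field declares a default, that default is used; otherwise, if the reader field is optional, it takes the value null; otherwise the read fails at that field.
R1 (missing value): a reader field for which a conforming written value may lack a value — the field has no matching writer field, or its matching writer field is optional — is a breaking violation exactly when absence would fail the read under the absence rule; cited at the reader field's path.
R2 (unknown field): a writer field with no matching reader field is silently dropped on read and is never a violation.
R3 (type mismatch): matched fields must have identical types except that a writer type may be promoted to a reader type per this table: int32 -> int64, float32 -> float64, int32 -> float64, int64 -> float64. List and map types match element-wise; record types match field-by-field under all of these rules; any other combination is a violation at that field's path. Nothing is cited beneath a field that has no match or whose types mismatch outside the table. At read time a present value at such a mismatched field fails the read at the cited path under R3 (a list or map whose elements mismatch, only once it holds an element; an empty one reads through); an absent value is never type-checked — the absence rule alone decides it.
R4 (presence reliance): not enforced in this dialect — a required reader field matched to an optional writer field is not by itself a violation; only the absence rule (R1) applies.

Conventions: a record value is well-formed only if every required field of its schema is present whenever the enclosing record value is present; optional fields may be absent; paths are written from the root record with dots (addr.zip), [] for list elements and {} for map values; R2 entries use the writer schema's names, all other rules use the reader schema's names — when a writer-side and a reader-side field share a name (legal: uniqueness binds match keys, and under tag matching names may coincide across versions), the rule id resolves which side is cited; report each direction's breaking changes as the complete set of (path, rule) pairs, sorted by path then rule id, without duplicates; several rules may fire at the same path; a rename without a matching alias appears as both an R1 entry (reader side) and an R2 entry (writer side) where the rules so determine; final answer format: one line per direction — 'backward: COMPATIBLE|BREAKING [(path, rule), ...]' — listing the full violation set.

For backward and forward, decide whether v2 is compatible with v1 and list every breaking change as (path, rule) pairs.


in User below, arrows point writer -> reader
backward analysis of User with v2 as reader and v1 as writer:
  scores <- scores (list<string> -> list<string>, writer required)
  email has no writer counterpart
  addr <- addr (Meta -> Meta, writer optional)
  retries <- retries (int32 -> float32, writer required)
  id <- id (int32 -> int32, writer required)
  quantity <- quantity (int32 -> int32, writer optional)
  attempts <- attempts (int32 -> int32, writer optional)
  street <- street (string -> string, writer required)
  addr.verified <- addr.verified (bool -> bool, writer optional)
  writer field addr.title has no reader counterpart
  writer field addr.seq has no reader counterpart
  R1 fires at addr
  R3 fires at retries
  => backward verdict for User: BREAKING, 2 violation(s)
forward analysis of User with v1 as reader and v2 as writer:
  scores <- scores (list<string> -> list<string>, writer required)
  addr <- addr (Meta -> Meta, writer required)
  retries <- retries (float32 -> int32, writer required)
  id <- id (int32 -> int32, writer required)
  quantity <- quantity (int32 -> int32, writer optional)
  attempts <- attempts (int32 -> int32, writer optional)
  street <- street (string -> string, writer required)
  writer field email has no reader counterpart
  addr.title has no writer counterpart
  addr.verified <- addr.verified (bool -> bool, writer optional)
  addr.seq has no writer counterpart
  R3 fires at retries
  => forward verdict for User: BREAKING, 1 violation(s)

backward: BREAKING [(addr, R1), (retries, R3)]; forward: BREAKING [(retries, R3)]


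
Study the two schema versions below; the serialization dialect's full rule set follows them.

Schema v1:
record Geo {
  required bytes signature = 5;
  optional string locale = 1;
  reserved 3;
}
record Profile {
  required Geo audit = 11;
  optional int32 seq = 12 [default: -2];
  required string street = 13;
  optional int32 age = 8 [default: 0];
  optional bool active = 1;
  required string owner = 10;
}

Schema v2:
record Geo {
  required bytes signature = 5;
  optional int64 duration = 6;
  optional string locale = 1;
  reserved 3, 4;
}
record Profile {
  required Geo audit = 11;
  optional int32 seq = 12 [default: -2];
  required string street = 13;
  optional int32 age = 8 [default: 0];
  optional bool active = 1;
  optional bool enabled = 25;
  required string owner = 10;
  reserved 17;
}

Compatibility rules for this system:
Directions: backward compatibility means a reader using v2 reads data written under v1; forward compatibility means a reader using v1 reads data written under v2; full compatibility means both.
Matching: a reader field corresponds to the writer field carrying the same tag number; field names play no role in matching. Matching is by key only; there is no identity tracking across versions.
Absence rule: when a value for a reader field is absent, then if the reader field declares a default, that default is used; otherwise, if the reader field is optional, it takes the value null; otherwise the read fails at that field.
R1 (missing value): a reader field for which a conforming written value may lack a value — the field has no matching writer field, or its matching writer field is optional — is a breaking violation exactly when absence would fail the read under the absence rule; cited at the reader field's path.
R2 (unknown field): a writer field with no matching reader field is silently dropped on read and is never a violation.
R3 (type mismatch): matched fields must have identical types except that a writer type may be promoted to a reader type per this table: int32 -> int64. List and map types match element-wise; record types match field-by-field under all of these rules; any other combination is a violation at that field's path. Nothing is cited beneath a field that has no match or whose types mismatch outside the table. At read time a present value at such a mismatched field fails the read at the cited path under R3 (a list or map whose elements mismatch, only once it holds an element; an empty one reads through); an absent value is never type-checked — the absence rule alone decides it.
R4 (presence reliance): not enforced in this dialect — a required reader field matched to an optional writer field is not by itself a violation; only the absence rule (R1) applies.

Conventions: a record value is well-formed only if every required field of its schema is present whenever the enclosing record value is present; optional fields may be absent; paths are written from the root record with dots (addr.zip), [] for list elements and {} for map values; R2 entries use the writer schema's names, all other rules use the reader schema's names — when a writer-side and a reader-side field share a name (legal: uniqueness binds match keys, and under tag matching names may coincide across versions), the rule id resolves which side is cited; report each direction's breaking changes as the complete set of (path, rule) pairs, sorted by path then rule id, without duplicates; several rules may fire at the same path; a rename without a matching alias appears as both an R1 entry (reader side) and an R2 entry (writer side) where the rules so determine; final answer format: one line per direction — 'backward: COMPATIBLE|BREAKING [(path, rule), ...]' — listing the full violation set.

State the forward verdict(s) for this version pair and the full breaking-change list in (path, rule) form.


forward: COMPATIBLE []

each type pair in Profile: writer, then reader
checking forward for Profile: reader v1 against writer v2:
  audit <- audit (Geo -> Geo, writer required)
  seq <- seq (int32 -> int32, writer optional)
  street <- street (string -> string, writer required)
  age <- age (int32 -> int32, writer optional)
  active <- active (bool -> bool, writer optional)
  owner <- owner (string -> string, writer required)
  writer field enabled has no reader counterpart
  audit.signature <- audit.signature (bytes -> bytes, writer required)
  audit.locale <- audit.locale (string -> string, writer optional)
  writer field audit.duration has no reader counterpart
  => no violations; forward on Profile: COMPATIBLE
checking off the Profile differences that do not matter here:
  added field enabled to record Profile: optional bool, tag 25 (in v2 it sits immediately before owner) -> triggers nothing under Profile's printed rules — same verdict
  added field duration to record Geo: optional int64, tag 6 (in v2 it sits immediately before locale) -> triggers nothing under Profile's printed rules — same verdict


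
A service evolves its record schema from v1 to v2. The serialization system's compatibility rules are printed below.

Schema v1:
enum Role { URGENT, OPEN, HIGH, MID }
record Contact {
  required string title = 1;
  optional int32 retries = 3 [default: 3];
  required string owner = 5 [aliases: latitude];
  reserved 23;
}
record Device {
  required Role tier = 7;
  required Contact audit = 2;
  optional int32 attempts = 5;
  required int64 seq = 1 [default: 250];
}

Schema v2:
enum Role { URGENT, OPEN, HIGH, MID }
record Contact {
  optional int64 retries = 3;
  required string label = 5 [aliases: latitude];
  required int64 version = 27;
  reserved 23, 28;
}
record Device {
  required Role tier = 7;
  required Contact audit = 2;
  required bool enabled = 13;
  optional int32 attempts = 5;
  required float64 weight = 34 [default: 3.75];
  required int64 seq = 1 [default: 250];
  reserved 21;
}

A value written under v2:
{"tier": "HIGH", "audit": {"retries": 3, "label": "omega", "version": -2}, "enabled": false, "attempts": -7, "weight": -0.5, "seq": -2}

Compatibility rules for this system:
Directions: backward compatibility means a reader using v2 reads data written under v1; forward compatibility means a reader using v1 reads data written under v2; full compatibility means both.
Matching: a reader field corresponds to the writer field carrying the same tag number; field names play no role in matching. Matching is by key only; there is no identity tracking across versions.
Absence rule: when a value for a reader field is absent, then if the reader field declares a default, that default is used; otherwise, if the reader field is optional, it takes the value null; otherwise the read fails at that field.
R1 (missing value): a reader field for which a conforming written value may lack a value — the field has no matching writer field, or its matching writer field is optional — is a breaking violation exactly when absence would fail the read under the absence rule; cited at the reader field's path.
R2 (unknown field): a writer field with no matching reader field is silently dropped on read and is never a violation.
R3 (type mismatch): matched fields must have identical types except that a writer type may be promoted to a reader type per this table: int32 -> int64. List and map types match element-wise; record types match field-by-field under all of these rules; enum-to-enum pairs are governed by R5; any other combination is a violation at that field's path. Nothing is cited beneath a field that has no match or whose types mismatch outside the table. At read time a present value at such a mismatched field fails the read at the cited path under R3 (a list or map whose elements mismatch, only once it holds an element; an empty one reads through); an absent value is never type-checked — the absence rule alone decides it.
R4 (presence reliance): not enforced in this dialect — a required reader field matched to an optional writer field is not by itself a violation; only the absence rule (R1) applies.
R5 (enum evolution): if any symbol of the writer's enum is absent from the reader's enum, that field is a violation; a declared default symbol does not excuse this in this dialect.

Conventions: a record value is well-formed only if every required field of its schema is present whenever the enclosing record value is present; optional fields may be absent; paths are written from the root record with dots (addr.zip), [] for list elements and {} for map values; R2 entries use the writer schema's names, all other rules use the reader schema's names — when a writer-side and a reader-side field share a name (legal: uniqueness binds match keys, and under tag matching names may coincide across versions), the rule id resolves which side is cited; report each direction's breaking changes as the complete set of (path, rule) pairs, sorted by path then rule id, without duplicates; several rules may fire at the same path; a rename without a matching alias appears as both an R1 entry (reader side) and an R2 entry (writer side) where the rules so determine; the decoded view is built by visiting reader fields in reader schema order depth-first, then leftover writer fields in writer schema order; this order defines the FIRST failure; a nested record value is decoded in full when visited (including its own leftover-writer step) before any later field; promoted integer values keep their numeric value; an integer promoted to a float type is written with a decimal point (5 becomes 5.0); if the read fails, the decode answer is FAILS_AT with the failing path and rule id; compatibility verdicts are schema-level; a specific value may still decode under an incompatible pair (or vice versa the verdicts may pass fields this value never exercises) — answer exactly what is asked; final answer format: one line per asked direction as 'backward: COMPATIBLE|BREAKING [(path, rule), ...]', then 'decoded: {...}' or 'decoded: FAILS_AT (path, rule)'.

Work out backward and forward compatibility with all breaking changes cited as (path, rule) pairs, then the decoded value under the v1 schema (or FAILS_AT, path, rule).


backward: BREAKING [(audit.version, R1), (enabled, R1)]; forward: BREAKING [(audit.retries, R3), (audit.title, R1)]; decoded: FAILS_AT (audit.title, R1)

the writer's type comes first in each Device pair
checking backward for Device: reader v2 against writer v1:
  tier <- tier (Role -> Role, writer required)
  audit <- audit (Contact -> Contact, writer required)
  no writer field matches reader enabled
  attempts <- attempts (int32 -> int32, writer optional)
  no writer field matches reader weight
  seq <- seq (int64 -> int64, writer required)
  audit.retries <- audit.retries (int32 -> int64, writer optional)
  audit.label <- audit.owner (string -> string, writer required)
  no writer field matches reader audit.version
  audit.title (writer side), unknown to reader
  R1 fires at audit.version
  R1 fires at enabled
  => backward: BREAKING (2)
checking forward for Device: reader v1 against writer v2:
  tier <- tier (Role -> Role, writer required)
  audit <- audit (Contact -> Contact, writer required)
  attempts <- attempts (int32 -> int32, writer optional)
  seq <- seq (int64 -> int64, writer required)
  enabled (writer side), unknown to reader
  weight (writer side), unknown to reader
  no writer field matches reader audit.title
  audit.retries <- audit.retries (int64 -> int32, writer optional)
  audit.owner <- audit.label (string -> string, writer required)
  audit.version (writer side), unknown to reader
  R3 fires at audit.retries
  R1 fires at audit.title
  => forward: BREAKING (2)
migrating the Device value to v1:
  tier := "HIGH"
  read fails at audit.title under R1 (no fill)
  => FAILS_AT (audit.title, R1)


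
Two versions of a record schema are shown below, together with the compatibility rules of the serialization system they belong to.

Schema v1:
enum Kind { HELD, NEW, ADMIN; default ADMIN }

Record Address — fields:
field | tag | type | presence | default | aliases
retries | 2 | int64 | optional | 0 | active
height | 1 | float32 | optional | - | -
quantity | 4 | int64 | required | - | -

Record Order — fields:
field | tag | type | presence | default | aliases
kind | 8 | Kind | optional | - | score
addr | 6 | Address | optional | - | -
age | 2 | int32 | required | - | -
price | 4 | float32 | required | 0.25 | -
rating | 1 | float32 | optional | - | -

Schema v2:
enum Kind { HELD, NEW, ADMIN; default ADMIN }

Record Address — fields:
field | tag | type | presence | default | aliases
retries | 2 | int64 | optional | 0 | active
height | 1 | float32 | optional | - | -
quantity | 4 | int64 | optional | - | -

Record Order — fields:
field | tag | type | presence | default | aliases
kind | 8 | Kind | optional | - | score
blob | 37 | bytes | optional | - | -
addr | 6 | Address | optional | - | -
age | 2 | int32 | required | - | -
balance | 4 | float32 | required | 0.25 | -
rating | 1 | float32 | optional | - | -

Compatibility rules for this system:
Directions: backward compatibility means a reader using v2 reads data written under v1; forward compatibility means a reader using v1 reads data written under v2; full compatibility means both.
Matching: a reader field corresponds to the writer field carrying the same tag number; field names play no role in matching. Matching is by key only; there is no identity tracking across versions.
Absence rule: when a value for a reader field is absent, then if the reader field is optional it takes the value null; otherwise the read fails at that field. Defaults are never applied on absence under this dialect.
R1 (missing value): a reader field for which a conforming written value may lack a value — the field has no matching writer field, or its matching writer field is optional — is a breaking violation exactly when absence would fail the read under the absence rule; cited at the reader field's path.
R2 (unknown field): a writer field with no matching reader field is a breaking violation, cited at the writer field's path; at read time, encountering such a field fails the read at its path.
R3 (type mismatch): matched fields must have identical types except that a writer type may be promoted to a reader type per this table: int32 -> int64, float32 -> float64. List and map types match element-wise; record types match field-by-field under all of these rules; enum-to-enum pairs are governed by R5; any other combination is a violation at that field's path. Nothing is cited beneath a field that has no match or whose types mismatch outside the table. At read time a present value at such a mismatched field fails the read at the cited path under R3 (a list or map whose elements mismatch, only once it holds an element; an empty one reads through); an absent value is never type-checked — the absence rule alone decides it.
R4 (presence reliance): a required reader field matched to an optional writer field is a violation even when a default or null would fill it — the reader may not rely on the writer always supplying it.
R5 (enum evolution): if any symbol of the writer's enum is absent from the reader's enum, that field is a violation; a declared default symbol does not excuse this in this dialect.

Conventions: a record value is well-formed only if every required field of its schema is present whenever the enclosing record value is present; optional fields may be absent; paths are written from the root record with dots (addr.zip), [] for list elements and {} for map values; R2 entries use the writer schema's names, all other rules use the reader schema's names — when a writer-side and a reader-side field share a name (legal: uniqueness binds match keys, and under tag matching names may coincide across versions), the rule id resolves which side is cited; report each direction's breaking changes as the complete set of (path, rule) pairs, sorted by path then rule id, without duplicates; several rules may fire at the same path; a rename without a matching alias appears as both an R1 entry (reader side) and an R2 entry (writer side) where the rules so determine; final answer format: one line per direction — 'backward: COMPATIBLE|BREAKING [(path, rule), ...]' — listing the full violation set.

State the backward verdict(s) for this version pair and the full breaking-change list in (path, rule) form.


backward: COMPATIBLE []

in Order below, arrows point writer -> reader
backward pass over Order, reader schema v2, writer schema v1:
  kind: Kind -> Kind, writer optional; from kind
  blob: no writer-side match
  addr: Address -> Address, writer optional; from addr
  age: int32 -> int32, writer required; from age
  balance: float32 -> float32, writer required; from price
  rating: float32 -> float32, writer optional; from rating
  addr.retries: int64 -> int64, writer optional; from addr.retries
  addr.height: float32 -> float32, writer optional; from addr.height
  addr.quantity: int64 -> int64, writer required; from addr.quantity
  => backward: COMPATIBLE
remaining Order differences; none change what is asked:
  field quantity in record Address: required changed to optional -> fires only in the forward direction of Order, which is not asked here
  renamed field price to balance in record Order -> inert for the asked Order verdict: nothing fires
  added field blob to record Order: optional bytes, tag 37 (in v2 it sits immediately before addr) -> fires only in the forward direction of Order, which is not asked here


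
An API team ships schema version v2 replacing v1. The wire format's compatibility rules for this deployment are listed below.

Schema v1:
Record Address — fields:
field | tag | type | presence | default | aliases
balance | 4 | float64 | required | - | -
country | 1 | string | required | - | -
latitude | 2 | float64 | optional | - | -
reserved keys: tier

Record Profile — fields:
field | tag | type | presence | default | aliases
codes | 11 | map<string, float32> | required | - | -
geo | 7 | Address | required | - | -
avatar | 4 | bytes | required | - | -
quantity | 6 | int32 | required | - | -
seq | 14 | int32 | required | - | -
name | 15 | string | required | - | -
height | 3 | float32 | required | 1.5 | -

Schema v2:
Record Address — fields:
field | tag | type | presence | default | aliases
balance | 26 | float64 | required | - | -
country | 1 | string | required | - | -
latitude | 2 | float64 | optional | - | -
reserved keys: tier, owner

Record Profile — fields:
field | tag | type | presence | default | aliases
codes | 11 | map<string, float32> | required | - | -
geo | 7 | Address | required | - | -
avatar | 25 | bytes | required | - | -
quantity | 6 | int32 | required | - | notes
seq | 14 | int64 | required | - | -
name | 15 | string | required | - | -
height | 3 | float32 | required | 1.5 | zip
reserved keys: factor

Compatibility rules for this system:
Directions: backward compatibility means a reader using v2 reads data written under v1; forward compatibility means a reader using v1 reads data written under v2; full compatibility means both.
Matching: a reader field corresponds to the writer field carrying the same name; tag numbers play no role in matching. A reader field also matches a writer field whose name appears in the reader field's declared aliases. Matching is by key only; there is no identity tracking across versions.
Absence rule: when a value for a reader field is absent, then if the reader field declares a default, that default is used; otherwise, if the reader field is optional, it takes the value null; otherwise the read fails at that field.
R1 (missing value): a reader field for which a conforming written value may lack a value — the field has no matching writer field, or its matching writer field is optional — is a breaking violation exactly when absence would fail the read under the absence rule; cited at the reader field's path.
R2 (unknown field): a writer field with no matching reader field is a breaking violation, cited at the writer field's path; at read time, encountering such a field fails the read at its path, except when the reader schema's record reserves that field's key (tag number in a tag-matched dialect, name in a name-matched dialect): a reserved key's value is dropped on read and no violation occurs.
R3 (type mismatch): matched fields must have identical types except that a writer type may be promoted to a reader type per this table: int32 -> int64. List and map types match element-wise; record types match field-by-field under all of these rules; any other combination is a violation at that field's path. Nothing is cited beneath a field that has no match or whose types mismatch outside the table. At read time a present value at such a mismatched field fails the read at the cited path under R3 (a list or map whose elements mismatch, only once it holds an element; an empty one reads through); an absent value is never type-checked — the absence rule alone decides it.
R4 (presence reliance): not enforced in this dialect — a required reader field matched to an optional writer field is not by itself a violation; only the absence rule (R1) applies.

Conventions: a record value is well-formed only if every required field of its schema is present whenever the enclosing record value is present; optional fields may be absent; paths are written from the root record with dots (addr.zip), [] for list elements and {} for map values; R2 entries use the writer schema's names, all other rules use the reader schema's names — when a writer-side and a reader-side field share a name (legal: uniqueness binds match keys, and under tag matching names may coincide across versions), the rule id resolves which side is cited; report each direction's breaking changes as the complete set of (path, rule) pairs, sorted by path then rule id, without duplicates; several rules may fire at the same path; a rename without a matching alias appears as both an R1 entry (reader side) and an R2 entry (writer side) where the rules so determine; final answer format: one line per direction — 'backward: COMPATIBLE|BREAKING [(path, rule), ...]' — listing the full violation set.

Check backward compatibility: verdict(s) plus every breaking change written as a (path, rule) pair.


backward: COMPATIBLE []

arrows below run writer -> reader for Profile
backward analysis of Profile with v2 as reader and v1 as writer:
  map<string, float32> -> map<string, float32>, writer required: codes aligns to codes
  Address -> Address, writer required: geo aligns to geo
  bytes -> bytes, writer required: avatar aligns to avatar
  int32 -> int32, writer required: quantity aligns to quantity
  int32 -> int64, writer required: seq aligns to seq
  string -> string, writer required: name aligns to name
  float32 -> float32, writer required: height aligns to height
  float64 -> float64, writer required: geo.balance aligns to geo.balance
  string -> string, writer required: geo.country aligns to geo.country
  float64 -> float64, writer optional: geo.latitude aligns to geo.latitude
  nothing fires on Profile: backward is COMPATIBLE
remaining Profile differences; none change what is asked:
  field seq in record Profile: type int32 changed to int64 -> matters only for Profile's forward compatibility — outside the asked direction
  field balance in record Address: tag 4 changed to 26 -> triggers nothing under Profile's printed rules — same verdict
  field avatar in record Profile: tag 4 changed to 25 -> triggers nothing under Profile's printed rules — same verdict


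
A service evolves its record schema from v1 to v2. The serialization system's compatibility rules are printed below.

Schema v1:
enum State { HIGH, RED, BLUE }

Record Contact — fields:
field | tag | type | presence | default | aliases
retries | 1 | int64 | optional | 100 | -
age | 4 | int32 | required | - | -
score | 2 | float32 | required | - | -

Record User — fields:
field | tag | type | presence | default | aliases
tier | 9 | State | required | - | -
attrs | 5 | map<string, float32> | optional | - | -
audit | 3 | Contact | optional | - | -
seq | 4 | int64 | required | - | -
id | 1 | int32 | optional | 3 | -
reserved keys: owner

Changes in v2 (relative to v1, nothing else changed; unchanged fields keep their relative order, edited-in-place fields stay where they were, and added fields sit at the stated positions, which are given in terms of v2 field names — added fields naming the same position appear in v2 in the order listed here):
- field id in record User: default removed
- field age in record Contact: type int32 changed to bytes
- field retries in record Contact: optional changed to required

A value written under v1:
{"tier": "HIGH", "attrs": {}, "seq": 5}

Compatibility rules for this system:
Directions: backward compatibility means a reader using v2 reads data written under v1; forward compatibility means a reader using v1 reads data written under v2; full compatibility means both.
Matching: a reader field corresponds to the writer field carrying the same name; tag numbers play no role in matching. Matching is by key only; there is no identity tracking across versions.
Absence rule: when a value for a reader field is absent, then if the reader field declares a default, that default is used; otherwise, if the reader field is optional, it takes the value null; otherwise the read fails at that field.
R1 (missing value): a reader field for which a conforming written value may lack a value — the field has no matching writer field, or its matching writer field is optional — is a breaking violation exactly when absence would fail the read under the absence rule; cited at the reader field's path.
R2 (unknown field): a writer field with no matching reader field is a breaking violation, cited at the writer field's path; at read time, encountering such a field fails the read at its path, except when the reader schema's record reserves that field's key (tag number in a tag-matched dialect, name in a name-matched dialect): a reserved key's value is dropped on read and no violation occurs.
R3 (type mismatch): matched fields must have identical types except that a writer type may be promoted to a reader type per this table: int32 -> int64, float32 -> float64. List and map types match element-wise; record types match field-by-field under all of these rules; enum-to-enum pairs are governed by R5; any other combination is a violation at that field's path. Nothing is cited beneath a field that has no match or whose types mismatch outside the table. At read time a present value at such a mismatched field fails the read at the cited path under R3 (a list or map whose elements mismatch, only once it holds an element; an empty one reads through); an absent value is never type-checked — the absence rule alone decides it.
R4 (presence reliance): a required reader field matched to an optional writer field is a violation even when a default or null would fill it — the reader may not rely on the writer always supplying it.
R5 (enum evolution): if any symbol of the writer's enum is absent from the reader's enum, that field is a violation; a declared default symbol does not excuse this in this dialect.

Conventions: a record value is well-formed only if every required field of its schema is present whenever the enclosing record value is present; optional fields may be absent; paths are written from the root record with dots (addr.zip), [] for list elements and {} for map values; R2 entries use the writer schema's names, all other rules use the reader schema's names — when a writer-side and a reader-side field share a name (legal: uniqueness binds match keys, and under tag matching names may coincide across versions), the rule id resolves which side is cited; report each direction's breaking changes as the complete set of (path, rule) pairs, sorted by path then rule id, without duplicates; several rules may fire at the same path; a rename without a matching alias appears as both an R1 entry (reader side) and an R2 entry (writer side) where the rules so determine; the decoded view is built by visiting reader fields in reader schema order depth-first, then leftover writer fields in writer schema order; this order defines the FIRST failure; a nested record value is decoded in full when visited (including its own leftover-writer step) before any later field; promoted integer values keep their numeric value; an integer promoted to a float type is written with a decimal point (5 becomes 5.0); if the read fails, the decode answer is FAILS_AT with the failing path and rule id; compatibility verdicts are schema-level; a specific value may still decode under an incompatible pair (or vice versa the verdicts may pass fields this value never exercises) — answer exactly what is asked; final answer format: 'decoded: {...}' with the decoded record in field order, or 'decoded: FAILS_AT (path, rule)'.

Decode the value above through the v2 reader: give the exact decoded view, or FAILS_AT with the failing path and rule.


decoded: {"tier": "HIGH", "attrs": {}, "audit": null, "seq": 5, "id": null}

each type pair in User: writer, then reader
decoding the User value with the v2 reader:
  tier := "HIGH"
  attrs := {}
  audit := null (absent, optional -> null)
  seq := 5
  id := null (absent, optional -> null)
  => decoded: {"tier": "HIGH", "attrs": {}, "audit": null, "seq": 5, "id": null}
checking off the User differences that do not matter here:
  field age in record Contact: type int32 changed to bytes -> matters for User compatibility verdicts, not for this value's decode
  field retries in record Contact: optional changed to required -> matters for User compatibility verdicts, not for this value's decode
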